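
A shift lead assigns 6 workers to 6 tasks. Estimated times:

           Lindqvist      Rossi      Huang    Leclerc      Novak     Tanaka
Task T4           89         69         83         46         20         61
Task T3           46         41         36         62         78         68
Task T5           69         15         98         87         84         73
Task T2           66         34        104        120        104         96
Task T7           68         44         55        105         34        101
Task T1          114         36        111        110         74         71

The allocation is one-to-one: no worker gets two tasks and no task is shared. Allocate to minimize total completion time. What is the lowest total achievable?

Optimal: Lindqvist→Task T2 (66 min), Rossi→Task T5 (15 min), Huang→Task T3 (36 min), Leclerc→Task T4 (46 min), Novak→Task T7 (34 min), Tanaka→Task T1 (71 min) — total 66+15+36+46+34+71 = 268 min.
Min-entry greedy (repeatedly take the single cheapest remaining cell) gives 313 min, worse by 45.
Next-best assignment: Lindqvist→Task T2, Rossi→Task T5, Huang→Task T7, Leclerc→Task T3, Novak→Task T4, Tanaka→Task T1 = 289 min.
Checked against all permutations: 268 min is optimal.

Minimum total: 268 min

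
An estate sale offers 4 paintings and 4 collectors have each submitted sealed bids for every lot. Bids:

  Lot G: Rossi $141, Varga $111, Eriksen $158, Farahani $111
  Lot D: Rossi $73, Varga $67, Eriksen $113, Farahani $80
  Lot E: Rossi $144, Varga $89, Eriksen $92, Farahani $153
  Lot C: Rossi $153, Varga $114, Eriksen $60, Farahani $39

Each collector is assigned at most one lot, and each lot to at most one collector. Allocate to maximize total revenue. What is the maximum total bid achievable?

Max total: $531

This is the linear assignment problem.
Optimal: Rossi→Lot C ($153), Varga→Lot D ($67), Eriksen→Lot G ($158), Farahani→Lot E ($153) — total 153+67+158+153 = $531.
Column-greedy (each lot in turn goes to its best remaining collector) gives $496, worse by 35.
Next-best assignment: Rossi→Lot C, Varga→Lot G, Eriksen→Lot D, Farahani→Lot E = $530.
No other one-to-one assignment exceeds $531.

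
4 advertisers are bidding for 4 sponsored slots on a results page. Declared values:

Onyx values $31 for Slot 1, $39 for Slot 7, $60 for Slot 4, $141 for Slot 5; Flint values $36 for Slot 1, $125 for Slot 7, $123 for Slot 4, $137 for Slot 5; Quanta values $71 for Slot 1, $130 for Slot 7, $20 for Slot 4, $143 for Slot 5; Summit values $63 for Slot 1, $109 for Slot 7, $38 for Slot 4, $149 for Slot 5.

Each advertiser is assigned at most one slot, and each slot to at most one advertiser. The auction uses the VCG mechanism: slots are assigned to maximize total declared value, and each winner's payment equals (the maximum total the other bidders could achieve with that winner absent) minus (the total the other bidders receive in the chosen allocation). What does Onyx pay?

Onyx pays $86.

Efficient allocation: Onyx→Slot 5 ($141), Flint→Slot 4 ($123), Quanta→Slot 7 ($130), Summit→Slot 1 ($63); total welfare W = $457.
Onyx receives Slot 5 at value $141, so the others get W − 141 = $316.
Without Onyx: best allocation of the remaining 3 bidders over all 4 slots is Flint→Slot 4 ($123), Quanta→Slot 7 ($130), Summit→Slot 5 ($149), total $402.
VCG payment = (others' best without Onyx) − (others' welfare with Onyx) = 402 − 316 = $86.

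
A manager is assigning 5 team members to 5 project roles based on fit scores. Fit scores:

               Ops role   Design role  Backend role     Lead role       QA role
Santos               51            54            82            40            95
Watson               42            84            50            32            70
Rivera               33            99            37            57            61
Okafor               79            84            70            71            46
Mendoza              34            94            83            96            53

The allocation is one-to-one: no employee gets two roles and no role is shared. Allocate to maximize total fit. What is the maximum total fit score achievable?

This is a one-to-one assignment (maximum-weight bipartite matching).
Optimal: Santos→Backend role (82 pts), Watson→QA role (70 pts), Rivera→Design role (99 pts), Okafor→Ops role (79 pts), Mendoza→Lead role (96 pts) — total 82+70+99+79+96 = 426 pts.
Column-greedy (each role in turn goes to its best remaining employee) gives 371 pts, worse by 55.

Max total: 426 pts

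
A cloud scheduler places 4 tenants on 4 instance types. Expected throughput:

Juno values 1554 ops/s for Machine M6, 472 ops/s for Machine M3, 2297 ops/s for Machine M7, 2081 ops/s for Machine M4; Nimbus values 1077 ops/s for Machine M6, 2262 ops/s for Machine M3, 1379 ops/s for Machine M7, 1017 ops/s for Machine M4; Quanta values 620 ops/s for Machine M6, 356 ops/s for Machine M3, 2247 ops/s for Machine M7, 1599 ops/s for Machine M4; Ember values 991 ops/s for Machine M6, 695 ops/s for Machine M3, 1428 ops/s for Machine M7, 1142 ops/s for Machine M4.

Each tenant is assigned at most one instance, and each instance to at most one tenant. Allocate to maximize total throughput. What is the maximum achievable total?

Optimal: Juno→Machine M4 (2081 ops/s), Nimbus→Machine M3 (2262 ops/s), Quanta→Machine M7 (2247 ops/s), Ember→Machine M6 (991 ops/s) — total 2081+2262+2247+991 = 7581 ops/s.
Row-greedy (each tenant in turn takes its best remaining instance) gives 7149 ops/s, worse by 432.

Maximum total: 7581 ops/s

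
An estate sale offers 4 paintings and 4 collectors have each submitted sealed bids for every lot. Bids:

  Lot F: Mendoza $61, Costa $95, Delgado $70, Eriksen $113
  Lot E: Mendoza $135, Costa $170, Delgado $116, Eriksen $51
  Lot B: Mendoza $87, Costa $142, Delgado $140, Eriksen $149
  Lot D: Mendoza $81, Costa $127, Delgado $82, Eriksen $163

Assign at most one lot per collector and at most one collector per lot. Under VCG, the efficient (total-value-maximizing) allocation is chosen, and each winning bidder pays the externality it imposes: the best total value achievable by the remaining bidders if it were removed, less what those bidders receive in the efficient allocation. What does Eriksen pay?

Efficient allocation: Mendoza→Lot F ($61), Costa→Lot E ($170), Delgado→Lot B ($140), Eriksen→Lot D ($163); total welfare W = $534.
Eriksen receives Lot D at value $163, so the others get W − 163 = $371.
Without Eriksen: best allocation of the remaining 3 bidders over all 4 lots is Mendoza→Lot E ($135), Costa→Lot D ($127), Delgado→Lot B ($140), total $402.
VCG payment = (others' best without Eriksen) − (others' welfare with Eriksen) = 402 − 371 = $31.

Eriksen pays $31.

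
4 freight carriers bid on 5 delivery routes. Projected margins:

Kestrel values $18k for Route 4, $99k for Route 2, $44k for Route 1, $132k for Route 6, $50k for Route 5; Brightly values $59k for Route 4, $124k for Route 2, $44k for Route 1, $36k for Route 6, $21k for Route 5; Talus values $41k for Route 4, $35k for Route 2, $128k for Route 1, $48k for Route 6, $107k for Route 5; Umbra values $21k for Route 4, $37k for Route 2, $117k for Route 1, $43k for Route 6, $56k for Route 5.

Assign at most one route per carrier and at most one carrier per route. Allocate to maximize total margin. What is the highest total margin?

Maximum total: $480k

This is a one-to-one assignment (maximum-weight bipartite matching).
Optimal: Kestrel→Route 6 ($132k), Brightly→Route 2 ($124k), Talus→Route 5 ($107k), Umbra→Route 1 ($117k) — total 132+124+107+117 = $480k.
Column-greedy (each route in turn goes to its best remaining carrier) gives $329k, worse by 151.
Swapping Brightly↔Kestrel (Brightly→Route 6 $36k, Kestrel→Route 2 $99k) loses 121.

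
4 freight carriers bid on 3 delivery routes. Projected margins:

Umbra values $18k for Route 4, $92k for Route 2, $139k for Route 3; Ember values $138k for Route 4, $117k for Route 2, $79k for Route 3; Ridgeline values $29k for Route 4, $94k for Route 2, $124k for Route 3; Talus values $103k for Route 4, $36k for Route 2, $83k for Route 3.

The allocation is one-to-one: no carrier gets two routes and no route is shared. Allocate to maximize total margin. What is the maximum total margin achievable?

This is a one-to-one assignment (maximum-weight bipartite matching).
Optimal: Ember→Route 4 ($138k), Ridgeline→Route 2 ($94k), Umbra→Route 3 ($139k) — total 138+94+139 = $371k.

Max total: $371k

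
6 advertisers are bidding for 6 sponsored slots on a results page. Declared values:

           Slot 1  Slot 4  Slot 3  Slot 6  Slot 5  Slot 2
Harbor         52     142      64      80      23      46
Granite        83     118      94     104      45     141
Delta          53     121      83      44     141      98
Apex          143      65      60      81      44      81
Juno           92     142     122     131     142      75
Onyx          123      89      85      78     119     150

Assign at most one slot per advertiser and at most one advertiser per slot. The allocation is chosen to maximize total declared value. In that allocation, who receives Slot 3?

Juno receives Slot 3.

This is the linear assignment problem.
Optimal: Harbor→Slot 4 ($142), Granite→Slot 6 ($104), Delta→Slot 5 ($141), Apex→Slot 1 ($143), Juno→Slot 3 ($122), Onyx→Slot 2 ($150) — total 142+104+141+143+122+150 = $802.
Max-entry greedy (repeatedly take the single best remaining cell) gives $764, worse by 38.
Checked against all permutations: $802 is optimal.
Juno's own top slot is Slot 4 ($142), but forcing Juno→Slot 4 and reassigning the rest optimally gives only $750 — worse by 52.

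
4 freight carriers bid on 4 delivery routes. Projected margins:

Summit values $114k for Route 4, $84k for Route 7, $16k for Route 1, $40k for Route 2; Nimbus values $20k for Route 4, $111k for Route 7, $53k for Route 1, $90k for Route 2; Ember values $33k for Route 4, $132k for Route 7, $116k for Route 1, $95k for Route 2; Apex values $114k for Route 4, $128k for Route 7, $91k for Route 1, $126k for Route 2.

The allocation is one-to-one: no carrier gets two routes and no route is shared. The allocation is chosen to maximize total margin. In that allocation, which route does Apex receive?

This is the linear assignment problem.
Optimal: Summit→Route 4 ($114k), Nimbus→Route 7 ($111k), Ember→Route 1 ($116k), Apex→Route 2 ($126k) — total 114+111+116+126 = $467k.
Max-entry greedy (repeatedly take the single best remaining cell) gives $425k, worse by 42.
Next-best assignment: Summit→Route 4, Nimbus→Route 2, Ember→Route 1, Apex→Route 7 = $448k.
Swapping Apex↔Summit (Apex→Route 4 $114k, Summit→Route 2 $40k) loses 86.
Apex's own top route is Route 7 ($128k), but forcing Apex→Route 7 and reassigning the rest optimally gives only $448k — worse by 19.

Apex receives Route 2.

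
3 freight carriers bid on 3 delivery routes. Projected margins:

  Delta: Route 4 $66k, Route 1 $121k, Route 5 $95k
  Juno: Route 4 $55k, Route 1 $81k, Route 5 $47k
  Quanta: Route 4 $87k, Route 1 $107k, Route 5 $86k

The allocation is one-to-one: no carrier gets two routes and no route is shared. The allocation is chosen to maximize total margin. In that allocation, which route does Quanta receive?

Quanta receives Route 4.

Optimal: Delta→Route 5 ($95k), Juno→Route 1 ($81k), Quanta→Route 4 ($87k) — total 95+81+87 = $263k.
Max-entry greedy (repeatedly take the single best remaining cell) gives $255k, worse by 8.
Next-best assignment: Delta→Route 1, Juno→Route 4, Quanta→Route 5 = $262k.
Quanta's own top route is Route 1 ($107k), but forcing Quanta→Route 1 and reassigning the rest optimally gives only $257k — worse by 6.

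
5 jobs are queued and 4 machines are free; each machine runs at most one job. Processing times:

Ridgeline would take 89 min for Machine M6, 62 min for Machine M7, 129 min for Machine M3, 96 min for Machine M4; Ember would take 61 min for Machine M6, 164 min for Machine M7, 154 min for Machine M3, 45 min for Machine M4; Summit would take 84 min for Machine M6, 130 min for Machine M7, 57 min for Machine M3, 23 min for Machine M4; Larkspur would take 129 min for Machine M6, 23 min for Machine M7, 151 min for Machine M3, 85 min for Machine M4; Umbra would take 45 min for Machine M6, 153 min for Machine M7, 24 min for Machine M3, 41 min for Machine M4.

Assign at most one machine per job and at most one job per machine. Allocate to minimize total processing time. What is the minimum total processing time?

Optimal: Ember→Machine M6 (61 min), Larkspur→Machine M7 (23 min), Umbra→Machine M3 (24 min), Summit→Machine M4 (23 min) — total 61+23+24+23 = 131 min.
Column-greedy (each machine in turn goes to its cheapest remaining job) gives 170 min, worse by 39.
Swapping Umbra↔Summit (Umbra→Machine M4 41 min, Summit→Machine M3 57 min) adds 51.

Minimum total: 131 min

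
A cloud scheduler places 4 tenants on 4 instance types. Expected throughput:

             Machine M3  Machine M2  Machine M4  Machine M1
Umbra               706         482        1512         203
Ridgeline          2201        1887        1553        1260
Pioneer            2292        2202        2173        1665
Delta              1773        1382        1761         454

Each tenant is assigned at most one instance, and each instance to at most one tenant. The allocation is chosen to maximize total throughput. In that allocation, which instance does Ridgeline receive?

Optimal: Umbra→Machine M4 (1512 ops/s), Ridgeline→Machine M2 (1887 ops/s), Pioneer→Machine M1 (1665 ops/s), Delta→Machine M3 (1773 ops/s) — total 1512+1887+1665+1773 = 6837 ops/s.
Row-greedy (each tenant in turn takes its best remaining instance) gives 6369 ops/s, worse by 468.
No other one-to-one assignment exceeds 6837 ops/s.
Ridgeline's own top instance is Machine M3 (2201 ops/s), but forcing Ridgeline→Machine M3 and reassigning the rest optimally gives only 6760 ops/s — worse by 77.

Ridgeline receives Machine M2.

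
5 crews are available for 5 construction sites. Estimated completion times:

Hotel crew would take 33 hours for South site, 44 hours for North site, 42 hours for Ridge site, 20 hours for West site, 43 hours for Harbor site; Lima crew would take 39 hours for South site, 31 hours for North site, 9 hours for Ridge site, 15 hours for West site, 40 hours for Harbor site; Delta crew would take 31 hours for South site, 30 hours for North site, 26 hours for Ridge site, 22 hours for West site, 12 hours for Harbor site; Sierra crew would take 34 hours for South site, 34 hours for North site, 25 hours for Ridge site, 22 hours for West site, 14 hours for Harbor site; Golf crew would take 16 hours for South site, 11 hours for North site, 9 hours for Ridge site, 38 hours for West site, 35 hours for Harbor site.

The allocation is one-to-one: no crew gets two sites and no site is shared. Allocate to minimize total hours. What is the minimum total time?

Minimum total: 85 hours

Treat this as an assignment problem: match each crew to one site.
Optimal: Hotel crew→West site (20 hours), Lima crew→Ridge site (9 hours), Delta crew→South site (31 hours), Sierra crew→Harbor site (14 hours), Golf crew→North site (11 hours) — total 20+9+31+14+11 = 85 hours.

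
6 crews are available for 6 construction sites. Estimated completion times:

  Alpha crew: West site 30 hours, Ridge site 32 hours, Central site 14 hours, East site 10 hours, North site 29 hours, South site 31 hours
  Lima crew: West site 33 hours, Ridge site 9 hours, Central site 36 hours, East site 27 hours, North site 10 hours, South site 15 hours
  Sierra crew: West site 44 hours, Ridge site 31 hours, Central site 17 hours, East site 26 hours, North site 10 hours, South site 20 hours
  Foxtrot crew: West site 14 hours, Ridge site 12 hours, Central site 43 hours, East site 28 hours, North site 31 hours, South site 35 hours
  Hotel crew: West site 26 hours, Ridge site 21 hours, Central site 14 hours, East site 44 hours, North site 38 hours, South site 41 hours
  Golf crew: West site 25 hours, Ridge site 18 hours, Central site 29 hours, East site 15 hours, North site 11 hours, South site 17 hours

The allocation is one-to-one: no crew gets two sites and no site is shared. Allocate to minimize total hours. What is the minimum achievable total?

Treat this as an assignment problem: match each crew to one site.
Optimal: Alpha crew→East site (10 hours), Lima crew→Ridge site (9 hours), Sierra crew→North site (10 hours), Foxtrot crew→West site (14 hours), Hotel crew→Central site (14 hours), Golf crew→South site (17 hours) — total 10+9+10+14+14+17 = 74 hours.
Column-greedy (each site in turn goes to its cheapest remaining crew) gives 103 hours, worse by 29.
Checked against all permutations: 74 hours is optimal.

Min total: 74 hours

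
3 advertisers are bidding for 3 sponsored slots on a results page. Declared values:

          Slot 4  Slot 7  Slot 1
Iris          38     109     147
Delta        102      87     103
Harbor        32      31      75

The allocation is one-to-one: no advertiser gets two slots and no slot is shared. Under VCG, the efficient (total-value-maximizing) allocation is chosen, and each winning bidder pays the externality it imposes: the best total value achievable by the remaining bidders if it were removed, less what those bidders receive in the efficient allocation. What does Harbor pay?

Harbor pays $38.

Efficient allocation: Iris→Slot 7 ($109), Delta→Slot 4 ($102), Harbor→Slot 1 ($75); total welfare W = $286.
Harbor receives Slot 1 at value $75, so the others get W − 75 = $211.
Without Harbor: best allocation of the remaining 2 bidders over all 3 slots is Iris→Slot 1 ($147), Delta→Slot 4 ($102), total $249.
VCG payment = (others' best without Harbor) − (others' welfare with Harbor) = 249 − 211 = $38.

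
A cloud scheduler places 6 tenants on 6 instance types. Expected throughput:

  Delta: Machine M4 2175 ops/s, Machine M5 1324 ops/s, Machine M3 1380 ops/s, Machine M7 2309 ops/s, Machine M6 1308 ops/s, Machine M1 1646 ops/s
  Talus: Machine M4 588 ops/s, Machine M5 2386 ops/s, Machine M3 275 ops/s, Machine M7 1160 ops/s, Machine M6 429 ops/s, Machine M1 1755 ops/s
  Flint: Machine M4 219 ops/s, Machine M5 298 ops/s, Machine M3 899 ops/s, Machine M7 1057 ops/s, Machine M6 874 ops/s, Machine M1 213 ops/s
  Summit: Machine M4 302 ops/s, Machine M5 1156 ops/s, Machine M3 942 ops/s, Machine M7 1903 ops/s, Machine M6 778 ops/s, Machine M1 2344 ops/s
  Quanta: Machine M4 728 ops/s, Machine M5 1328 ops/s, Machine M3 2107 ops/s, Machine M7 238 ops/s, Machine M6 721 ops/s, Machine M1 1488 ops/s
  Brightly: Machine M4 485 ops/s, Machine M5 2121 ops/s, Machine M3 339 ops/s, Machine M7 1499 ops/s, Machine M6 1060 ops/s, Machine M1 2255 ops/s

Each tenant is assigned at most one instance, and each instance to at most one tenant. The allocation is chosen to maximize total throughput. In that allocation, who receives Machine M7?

Summit receives Machine M7.

Treat this as an assignment problem: match each tenant to one instance.
Optimal: Delta→Machine M4 (2175 ops/s), Talus→Machine M5 (2386 ops/s), Flint→Machine M6 (874 ops/s), Summit→Machine M7 (1903 ops/s), Quanta→Machine M3 (2107 ops/s), Brightly→Machine M1 (2255 ops/s) — total 2175+2386+874+1903+2107+2255 = 11700 ops/s.
Max-entry greedy (repeatedly take the single best remaining cell) gives 10425 ops/s, worse by 1275.
Next-best assignment: Delta→Machine M4, Talus→Machine M5, Flint→Machine M6, Summit→Machine M1, Quanta→Machine M3, Brightly→Machine M7 = 11385 ops/s.
Summit's own top instance is Machine M1 (2344 ops/s), but forcing Summit→Machine M1 and reassigning the rest optimally gives only 11385 ops/s — worse by 315.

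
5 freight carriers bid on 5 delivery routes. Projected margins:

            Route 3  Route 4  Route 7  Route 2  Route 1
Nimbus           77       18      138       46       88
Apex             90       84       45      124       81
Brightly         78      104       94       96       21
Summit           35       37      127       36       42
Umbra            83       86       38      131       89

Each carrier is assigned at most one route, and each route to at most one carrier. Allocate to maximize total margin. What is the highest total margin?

This is the linear assignment problem.
Optimal: Nimbus→Route 1 ($88k), Apex→Route 3 ($90k), Brightly→Route 4 ($104k), Summit→Route 7 ($127k), Umbra→Route 2 ($131k) — total 88+90+104+127+131 = $540k.
Next-best assignment: Nimbus→Route 1, Apex→Route 2, Brightly→Route 4, Summit→Route 7, Umbra→Route 3 = $526k.
No other one-to-one assignment exceeds $540k.

Max total: $540k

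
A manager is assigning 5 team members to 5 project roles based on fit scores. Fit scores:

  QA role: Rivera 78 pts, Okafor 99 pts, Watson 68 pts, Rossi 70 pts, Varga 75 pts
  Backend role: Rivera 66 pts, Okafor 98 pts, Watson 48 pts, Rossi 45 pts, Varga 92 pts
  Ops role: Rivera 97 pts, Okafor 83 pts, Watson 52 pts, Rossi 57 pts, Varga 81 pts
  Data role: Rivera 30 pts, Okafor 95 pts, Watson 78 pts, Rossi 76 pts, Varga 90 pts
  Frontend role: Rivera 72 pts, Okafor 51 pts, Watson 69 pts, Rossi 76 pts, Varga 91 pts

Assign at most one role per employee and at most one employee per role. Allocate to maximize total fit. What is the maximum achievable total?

Max total: 442 pts

Optimal: Rivera→Ops role (97 pts), Okafor→QA role (99 pts), Watson→Data role (78 pts), Rossi→Frontend role (76 pts), Varga→Backend role (92 pts) — total 97+99+78+76+92 = 442 pts.
Swapping Rossi↔Watson (Rossi→Data role 76 pts, Watson→Frontend role 69 pts) loses 9.
Every other assignment is strictly worse.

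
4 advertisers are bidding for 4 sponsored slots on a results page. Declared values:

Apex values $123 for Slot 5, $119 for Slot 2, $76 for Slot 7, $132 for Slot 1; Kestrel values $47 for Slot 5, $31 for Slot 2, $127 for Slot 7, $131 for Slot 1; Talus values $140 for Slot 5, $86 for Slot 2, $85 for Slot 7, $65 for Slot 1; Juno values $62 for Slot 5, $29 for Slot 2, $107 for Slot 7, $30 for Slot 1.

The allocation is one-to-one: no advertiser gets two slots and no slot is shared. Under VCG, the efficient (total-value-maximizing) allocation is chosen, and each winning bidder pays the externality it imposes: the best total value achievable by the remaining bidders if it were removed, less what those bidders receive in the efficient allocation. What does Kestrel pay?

Kestrel pays $13.

Efficient allocation: Apex→Slot 2 ($119), Kestrel→Slot 1 ($131), Talus→Slot 5 ($140), Juno→Slot 7 ($107); total welfare W = $497.
Kestrel receives Slot 1 at value $131, so the others get W − 131 = $366.
Without Kestrel: best allocation of the remaining 3 bidders over all 4 slots is Apex→Slot 1 ($132), Talus→Slot 5 ($140), Juno→Slot 7 ($107), total $379.
VCG payment = (others' best without Kestrel) − (others' welfare with Kestrel) = 379 − 366 = $13.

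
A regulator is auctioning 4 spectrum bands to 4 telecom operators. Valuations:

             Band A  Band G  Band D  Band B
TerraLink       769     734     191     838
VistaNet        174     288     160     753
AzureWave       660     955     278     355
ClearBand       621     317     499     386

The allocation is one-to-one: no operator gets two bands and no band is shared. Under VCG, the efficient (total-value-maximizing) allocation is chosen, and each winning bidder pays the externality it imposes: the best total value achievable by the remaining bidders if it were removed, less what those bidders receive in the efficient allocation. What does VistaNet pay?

VistaNet pays $191M.

Efficient allocation: TerraLink→Band A ($769M), VistaNet→Band B ($753M), AzureWave→Band G ($955M), ClearBand→Band D ($499M); total welfare W = $2976M.
VistaNet receives Band B at value $753M, so the others get W − 753 = $2223M.
Without VistaNet: best allocation of the remaining 3 bidders over all 4 bands is TerraLink→Band B ($838M), AzureWave→Band G ($955M), ClearBand→Band A ($621M), total $2414M.
VCG payment = (others' best without VistaNet) − (others' welfare with VistaNet) = 2414 − 2223 = $191M.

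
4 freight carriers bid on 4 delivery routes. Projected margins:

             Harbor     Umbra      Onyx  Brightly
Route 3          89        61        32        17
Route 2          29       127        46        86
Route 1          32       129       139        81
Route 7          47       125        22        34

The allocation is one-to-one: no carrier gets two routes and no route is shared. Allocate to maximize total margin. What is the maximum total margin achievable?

Treat this as an assignment problem: match each carrier to one route.
Optimal: Harbor→Route 3 ($89k), Umbra→Route 7 ($125k), Onyx→Route 1 ($139k), Brightly→Route 2 ($86k) — total 89+125+139+86 = $439k.
Row-greedy (each carrier in turn takes its best remaining route) gives $298k, worse by 141.
Next-best assignment: Harbor→Route 3, Umbra→Route 2, Onyx→Route 1, Brightly→Route 7 = $389k.

Maximum total: $439k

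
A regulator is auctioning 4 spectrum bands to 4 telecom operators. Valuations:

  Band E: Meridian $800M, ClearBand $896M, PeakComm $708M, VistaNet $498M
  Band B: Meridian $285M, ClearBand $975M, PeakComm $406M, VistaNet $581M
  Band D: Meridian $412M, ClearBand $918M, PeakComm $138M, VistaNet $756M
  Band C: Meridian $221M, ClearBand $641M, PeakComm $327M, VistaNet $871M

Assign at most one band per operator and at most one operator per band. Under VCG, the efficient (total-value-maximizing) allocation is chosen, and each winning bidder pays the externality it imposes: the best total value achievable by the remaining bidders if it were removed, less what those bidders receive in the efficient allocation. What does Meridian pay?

Meridian pays $359M.

Efficient allocation: Meridian→Band E ($800M), ClearBand→Band D ($918M), PeakComm→Band B ($406M), VistaNet→Band C ($871M); total welfare W = $2995M.
Meridian receives Band E at value $800M, so the others get W − 800 = $2195M.
Without Meridian: best allocation of the remaining 3 bidders over all 4 bands is ClearBand→Band B ($975M), PeakComm→Band E ($708M), VistaNet→Band C ($871M), total $2554M.
VCG payment = (others' best without Meridian) − (others' welfare with Meridian) = 2554 − 2195 = $359M.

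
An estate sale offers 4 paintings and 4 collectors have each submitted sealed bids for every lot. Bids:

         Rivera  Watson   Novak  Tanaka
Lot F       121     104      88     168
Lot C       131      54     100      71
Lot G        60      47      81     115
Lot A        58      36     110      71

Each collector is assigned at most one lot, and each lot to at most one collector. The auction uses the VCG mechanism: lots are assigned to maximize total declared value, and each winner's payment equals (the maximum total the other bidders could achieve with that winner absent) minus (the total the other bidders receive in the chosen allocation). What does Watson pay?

Efficient allocation: Rivera→Lot C ($131), Watson→Lot F ($104), Novak→Lot A ($110), Tanaka→Lot G ($115); total welfare W = $460.
Watson receives Lot F at value $104, so the others get W − 104 = $356.
Without Watson: best allocation of the remaining 3 bidders over all 4 lots is Rivera→Lot C ($131), Novak→Lot A ($110), Tanaka→Lot F ($168), total $409.
VCG payment = (others' best without Watson) − (others' welfare with Watson) = 409 − 356 = $53.

Watson pays $53.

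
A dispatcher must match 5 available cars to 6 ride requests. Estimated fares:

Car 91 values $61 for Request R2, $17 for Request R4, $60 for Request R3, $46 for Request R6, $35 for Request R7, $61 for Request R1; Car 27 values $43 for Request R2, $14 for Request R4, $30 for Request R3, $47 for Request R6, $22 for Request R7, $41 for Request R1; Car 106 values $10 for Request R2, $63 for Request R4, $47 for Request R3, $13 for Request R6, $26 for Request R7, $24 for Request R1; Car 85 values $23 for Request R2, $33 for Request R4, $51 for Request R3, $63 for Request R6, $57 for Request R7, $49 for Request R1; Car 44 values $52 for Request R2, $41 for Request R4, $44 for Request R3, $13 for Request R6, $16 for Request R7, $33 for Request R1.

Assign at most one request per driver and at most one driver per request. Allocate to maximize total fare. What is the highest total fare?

Maximum total: $280

This is the linear assignment problem.
Optimal: Car 91→Request R1 ($61), Car 27→Request R6 ($47), Car 106→Request R4 ($63), Car 85→Request R7 ($57), Car 44→Request R2 ($52) — total 61+47+63+57+52 = $280.
Column-greedy (each request in turn goes to its best remaining driver) gives $238, worse by 42.
No other one-to-one assignment exceeds $280.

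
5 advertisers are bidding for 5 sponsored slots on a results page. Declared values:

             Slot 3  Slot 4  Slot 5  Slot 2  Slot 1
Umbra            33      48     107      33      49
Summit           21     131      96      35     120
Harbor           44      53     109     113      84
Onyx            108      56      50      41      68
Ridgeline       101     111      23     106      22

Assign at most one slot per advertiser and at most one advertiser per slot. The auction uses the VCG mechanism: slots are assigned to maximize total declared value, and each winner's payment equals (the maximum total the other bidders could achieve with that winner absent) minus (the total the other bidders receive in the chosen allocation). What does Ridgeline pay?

Efficient allocation: Umbra→Slot 5 ($107), Summit→Slot 1 ($120), Harbor→Slot 2 ($113), Onyx→Slot 3 ($108), Ridgeline→Slot 4 ($111); total welfare W = $559.
Ridgeline receives Slot 4 at value $111, so the others get W − 111 = $448.
Without Ridgeline: best allocation of the remaining 4 bidders over all 5 slots is Umbra→Slot 5 ($107), Summit→Slot 4 ($131), Harbor→Slot 2 ($113), Onyx→Slot 3 ($108), total $459.
VCG payment = (others' best without Ridgeline) − (others' welfare with Ridgeline) = 459 − 448 = $11.

Ridgeline pays $11.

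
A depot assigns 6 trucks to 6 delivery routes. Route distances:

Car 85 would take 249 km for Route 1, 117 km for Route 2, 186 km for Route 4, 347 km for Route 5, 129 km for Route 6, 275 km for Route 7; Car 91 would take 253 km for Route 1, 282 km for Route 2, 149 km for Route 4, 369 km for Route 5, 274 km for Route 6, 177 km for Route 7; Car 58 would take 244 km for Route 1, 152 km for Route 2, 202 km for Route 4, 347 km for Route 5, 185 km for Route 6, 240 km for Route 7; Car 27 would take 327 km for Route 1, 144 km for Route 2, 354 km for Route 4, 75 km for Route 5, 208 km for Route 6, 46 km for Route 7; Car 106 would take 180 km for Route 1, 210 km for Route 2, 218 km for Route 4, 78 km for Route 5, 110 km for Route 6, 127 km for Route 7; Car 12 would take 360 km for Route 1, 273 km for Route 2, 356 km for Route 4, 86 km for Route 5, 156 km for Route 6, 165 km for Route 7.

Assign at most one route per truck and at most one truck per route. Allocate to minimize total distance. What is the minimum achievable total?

Optimal: Car 85→Route 6 (129 km), Car 91→Route 4 (149 km), Car 58→Route 2 (152 km), Car 27→Route 7 (46 km), Car 106→Route 1 (180 km), Car 12→Route 5 (86 km) — total 129+149+152+46+180+86 = 742 km.
Column-greedy (each route in turn goes to its cheapest remaining truck) gives 917 km, worse by 175.
Swapping Car 85↔Car 106 (Car 85→Route 1 249 km, Car 106→Route 6 110 km) adds 50.

Min total: 742 km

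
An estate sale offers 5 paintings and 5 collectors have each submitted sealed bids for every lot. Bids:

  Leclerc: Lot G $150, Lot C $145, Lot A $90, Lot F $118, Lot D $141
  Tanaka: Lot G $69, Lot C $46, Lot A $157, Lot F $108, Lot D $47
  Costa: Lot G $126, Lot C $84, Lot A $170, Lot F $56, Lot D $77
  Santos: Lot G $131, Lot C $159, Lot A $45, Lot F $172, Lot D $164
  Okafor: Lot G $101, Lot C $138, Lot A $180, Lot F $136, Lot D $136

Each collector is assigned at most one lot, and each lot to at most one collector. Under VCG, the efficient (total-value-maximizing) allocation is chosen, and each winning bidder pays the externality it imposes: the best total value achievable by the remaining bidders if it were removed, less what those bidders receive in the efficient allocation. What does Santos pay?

Santos pays $2.

Efficient allocation: Leclerc→Lot C ($145), Tanaka→Lot A ($157), Costa→Lot G ($126), Santos→Lot F ($172), Okafor→Lot D ($136); total welfare W = $736.
Santos receives Lot F at value $172, so the others get W − 172 = $564.
Without Santos: best allocation of the remaining 4 bidders over all 5 lots is Leclerc→Lot G ($150), Tanaka→Lot F ($108), Costa→Lot A ($170), Okafor→Lot C ($138), total $566.
VCG payment = (others' best without Santos) − (others' welfare with Santos) = 566 − 564 = $2.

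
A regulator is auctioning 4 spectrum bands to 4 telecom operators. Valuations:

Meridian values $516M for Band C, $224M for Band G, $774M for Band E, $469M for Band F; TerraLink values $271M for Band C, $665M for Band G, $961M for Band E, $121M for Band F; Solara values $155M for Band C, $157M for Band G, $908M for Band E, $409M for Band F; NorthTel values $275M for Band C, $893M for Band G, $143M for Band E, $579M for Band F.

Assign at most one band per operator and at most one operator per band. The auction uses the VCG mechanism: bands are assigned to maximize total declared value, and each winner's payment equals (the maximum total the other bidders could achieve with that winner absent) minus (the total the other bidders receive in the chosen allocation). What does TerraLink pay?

TerraLink pays $499M.

Efficient allocation: Meridian→Band C ($516M), TerraLink→Band E ($961M), Solara→Band F ($409M), NorthTel→Band G ($893M); total welfare W = $2779M.
TerraLink receives Band E at value $961M, so the others get W − 961 = $1818M.
Without TerraLink: best allocation of the remaining 3 bidders over all 4 bands is Meridian→Band C ($516M), Solara→Band E ($908M), NorthTel→Band G ($893M), total $2317M.
VCG payment = (others' best without TerraLink) − (others' welfare with TerraLink) = 2317 − 1818 = $499M.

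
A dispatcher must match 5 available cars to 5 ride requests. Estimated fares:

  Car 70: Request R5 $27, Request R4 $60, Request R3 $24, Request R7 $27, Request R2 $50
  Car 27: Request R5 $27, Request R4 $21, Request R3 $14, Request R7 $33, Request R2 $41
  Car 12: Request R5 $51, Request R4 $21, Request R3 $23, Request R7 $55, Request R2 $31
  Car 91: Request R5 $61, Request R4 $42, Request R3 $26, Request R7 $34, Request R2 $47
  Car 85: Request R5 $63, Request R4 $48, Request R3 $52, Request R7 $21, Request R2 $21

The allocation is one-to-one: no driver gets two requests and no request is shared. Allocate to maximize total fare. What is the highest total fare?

Max total: $269

Treat this as an assignment problem: match each driver to one request.
Optimal: Car 70→Request R4 ($60), Car 27→Request R2 ($41), Car 12→Request R7 ($55), Car 91→Request R5 ($61), Car 85→Request R3 ($52) — total 60+41+55+61+52 = $269.
Max-entry greedy (repeatedly take the single best remaining cell) gives $239, worse by 30.
Swapping Car 27↔Car 12 (Car 27→Request R7 $33, Car 12→Request R2 $31) loses 32.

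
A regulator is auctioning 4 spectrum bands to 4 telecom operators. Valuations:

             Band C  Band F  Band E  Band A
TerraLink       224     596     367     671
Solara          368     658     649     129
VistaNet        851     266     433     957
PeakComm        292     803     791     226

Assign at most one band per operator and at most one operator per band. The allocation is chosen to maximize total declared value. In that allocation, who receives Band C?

VistaNet receives Band C.

Treat this as an assignment problem: match each operator to one band.
Optimal: TerraLink→Band A ($671M), Solara→Band E ($649M), VistaNet→Band C ($851M), PeakComm→Band F ($803M) — total 671+649+851+803 = $2974M.
Row-greedy (each operator in turn takes its best remaining band) gives $2971M, worse by 3.
Next-best assignment: TerraLink→Band A, Solara→Band F, VistaNet→Band C, PeakComm→Band E = $2971M.
Checked against all permutations: $2974M is optimal.
VistaNet's own top band is Band A ($957M), but forcing VistaNet→Band A and reassigning the rest optimally gives only $2712M — worse by 262.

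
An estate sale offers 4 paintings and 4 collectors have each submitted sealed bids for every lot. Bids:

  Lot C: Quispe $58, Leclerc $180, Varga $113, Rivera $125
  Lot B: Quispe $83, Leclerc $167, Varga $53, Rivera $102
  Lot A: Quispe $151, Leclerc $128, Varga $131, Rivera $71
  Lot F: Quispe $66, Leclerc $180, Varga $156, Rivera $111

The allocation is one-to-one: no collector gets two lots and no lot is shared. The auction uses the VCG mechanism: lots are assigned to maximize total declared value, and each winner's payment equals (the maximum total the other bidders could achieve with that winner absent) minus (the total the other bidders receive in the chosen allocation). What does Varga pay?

Efficient allocation: Quispe→Lot A ($151), Leclerc→Lot B ($167), Varga→Lot F ($156), Rivera→Lot C ($125); total welfare W = $599.
Varga receives Lot F at value $156, so the others get W − 156 = $443.
Without Varga: best allocation of the remaining 3 bidders over all 4 lots is Quispe→Lot A ($151), Leclerc→Lot F ($180), Rivera→Lot C ($125), total $456.
VCG payment = (others' best without Varga) − (others' welfare with Varga) = 456 − 443 = $13.

Varga pays $13.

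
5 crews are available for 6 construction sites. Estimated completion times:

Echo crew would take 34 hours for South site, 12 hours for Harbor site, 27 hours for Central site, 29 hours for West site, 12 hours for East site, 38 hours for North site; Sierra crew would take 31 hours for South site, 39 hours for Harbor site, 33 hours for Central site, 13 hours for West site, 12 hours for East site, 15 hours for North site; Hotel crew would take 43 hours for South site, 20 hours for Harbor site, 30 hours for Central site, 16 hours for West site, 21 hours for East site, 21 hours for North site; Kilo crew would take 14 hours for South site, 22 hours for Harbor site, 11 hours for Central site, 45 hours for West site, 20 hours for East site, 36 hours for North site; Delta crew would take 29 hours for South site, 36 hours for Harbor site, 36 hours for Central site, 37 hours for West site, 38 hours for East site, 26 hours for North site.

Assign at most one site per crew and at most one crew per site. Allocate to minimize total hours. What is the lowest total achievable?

Minimum total: 77 hours

Optimal: Echo crew→Harbor site (12 hours), Sierra crew→East site (12 hours), Hotel crew→West site (16 hours), Kilo crew→Central site (11 hours), Delta crew→North site (26 hours) — total 12+12+16+11+26 = 77 hours.
Column-greedy (each site in turn goes to its cheapest remaining crew) gives 107 hours, worse by 30.
Swapping Delta crew↔Echo crew (Delta crew→Harbor site 36 hours, Echo crew→North site 38 hours) adds 36.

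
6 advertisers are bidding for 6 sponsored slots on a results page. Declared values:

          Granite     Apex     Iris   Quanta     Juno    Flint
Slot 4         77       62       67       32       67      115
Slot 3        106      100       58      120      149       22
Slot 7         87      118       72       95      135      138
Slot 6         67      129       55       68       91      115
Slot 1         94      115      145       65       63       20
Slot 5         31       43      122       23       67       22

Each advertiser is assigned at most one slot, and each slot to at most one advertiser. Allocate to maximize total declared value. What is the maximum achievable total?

Optimal: Granite→Slot 1 ($94), Apex→Slot 6 ($129), Iris→Slot 5 ($122), Quanta→Slot 3 ($120), Juno→Slot 7 ($135), Flint→Slot 4 ($115) — total 94+129+122+120+135+115 = $715.

Max total: $715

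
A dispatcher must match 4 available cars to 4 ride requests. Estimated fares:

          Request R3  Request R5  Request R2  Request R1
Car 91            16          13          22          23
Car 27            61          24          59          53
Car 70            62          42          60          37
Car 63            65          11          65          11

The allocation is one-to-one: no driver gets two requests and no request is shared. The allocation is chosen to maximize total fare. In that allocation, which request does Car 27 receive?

Optimal: Car 91→Request R5 ($13), Car 27→Request R1 ($53), Car 70→Request R3 ($62), Car 63→Request R2 ($65) — total 13+53+62+65 = $193.
Row-greedy (each driver in turn takes its best remaining request) gives $155, worse by 38.
Next-best assignment: Car 91→Request R5, Car 27→Request R1, Car 70→Request R2, Car 63→Request R3 = $191.
Swapping Car 91↔Car 70 (Car 91→Request R3 $16, Car 70→Request R5 $42) loses 17.
Checked against all permutations: $193 is optimal.
Car 27's own top request is Request R3 ($61), but forcing Car 27→Request R3 and reassigning the rest optimally gives only $191 — worse by 2.

Car 27 receives Request R1.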